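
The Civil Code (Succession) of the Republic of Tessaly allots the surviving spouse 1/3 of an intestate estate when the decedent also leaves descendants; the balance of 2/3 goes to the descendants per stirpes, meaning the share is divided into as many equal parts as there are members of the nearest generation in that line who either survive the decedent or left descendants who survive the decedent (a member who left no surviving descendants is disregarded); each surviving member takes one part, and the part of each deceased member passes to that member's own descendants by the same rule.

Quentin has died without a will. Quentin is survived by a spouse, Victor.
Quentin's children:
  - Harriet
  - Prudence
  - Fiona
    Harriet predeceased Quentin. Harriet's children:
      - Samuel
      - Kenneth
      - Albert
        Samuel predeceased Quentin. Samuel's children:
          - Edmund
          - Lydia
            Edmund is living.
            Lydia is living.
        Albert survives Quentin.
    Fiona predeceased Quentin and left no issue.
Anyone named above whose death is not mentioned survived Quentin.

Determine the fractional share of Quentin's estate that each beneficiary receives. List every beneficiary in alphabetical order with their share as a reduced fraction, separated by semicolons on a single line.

Victor, as surviving spouse, takes 1/3.
The remaining 2/3 passes to Quentin's descendants per stirpes.
Fiona left no surviving issue, so that branch lapses and is disregarded.
The 2/3 is divided into 2 equal shares of 1/3 among Harriet, Prudence.
Harriet predeceased; the 1/3 allotted to Harriet's branch passes to Harriet's issue by representation.
The 1/3 is divided into 3 equal shares of 1/9 among Samuel, Kenneth, Albert.
Samuel predeceased; the 1/9 allotted to Samuel's branch passes to Samuel's issue by representation.
The 1/9 is divided into 2 equal shares of 1/18 among Edmund, Lydia.
Edmund is living and takes 1/18.
Lydia is living and takes 1/18.
Kenneth is living and takes 1/9.
Albert is living and takes 1/9.
Prudence is living and takes 1/3.

Albert 1/9; Edmund 1/18; Kenneth 1/9; Lydia 1/18; Prudence 1/3; Victor 1/3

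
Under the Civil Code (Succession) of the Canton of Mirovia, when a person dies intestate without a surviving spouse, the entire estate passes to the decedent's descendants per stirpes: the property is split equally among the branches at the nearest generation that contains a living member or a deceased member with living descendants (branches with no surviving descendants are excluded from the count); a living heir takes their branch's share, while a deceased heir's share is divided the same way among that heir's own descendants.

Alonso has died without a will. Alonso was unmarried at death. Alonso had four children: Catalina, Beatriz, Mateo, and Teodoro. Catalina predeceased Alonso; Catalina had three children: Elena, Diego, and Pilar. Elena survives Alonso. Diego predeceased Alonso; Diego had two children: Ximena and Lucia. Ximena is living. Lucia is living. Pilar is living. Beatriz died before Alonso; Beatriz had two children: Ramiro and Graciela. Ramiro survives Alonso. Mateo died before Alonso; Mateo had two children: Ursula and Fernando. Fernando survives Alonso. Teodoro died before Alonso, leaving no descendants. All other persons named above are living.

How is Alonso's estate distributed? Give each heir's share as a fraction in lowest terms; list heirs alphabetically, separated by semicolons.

Elena 1/9; Fernando 1/6; Graciela 1/6; Lucia 1/18; Pilar 1/9; Ramiro 1/6; Ursula 1/6; Ximena 1/18

There is no surviving spouse, so the entire estate passes to Alonso's descendants per stirpes.
Teodoro left no surviving issue, so that branch lapses and is disregarded.
The estate is divided into 3 equal shares of 1/3 among Catalina, Beatriz, Mateo.
Catalina predeceased; the 1/3 allotted to Catalina's branch passes to Catalina's issue by representation.
The 1/3 is divided into 3 equal shares of 1/9 among Elena, Diego, Pilar.
Elena is living and takes 1/9.
Diego predeceased; the 1/9 allotted to Diego's branch passes to Diego's issue by representation.
The 1/9 is divided into 2 equal shares of 1/18 among Ximena, Lucia.
Ximena is living and takes 1/18.
Lucia is living and takes 1/18.
Pilar is living and takes 1/9.
Beatriz predeceased; the 1/3 allotted to Beatriz's branch passes to Beatriz's issue by representation.
The 1/3 is divided into 2 equal shares of 1/6 among Ramiro, Graciela.
Ramiro is living and takes 1/6.
Graciela is living and takes 1/6.
Mateo predeceased; the 1/3 allotted to Mateo's branch passes to Mateo's issue by representation.
The 1/3 is divided into 2 equal shares of 1/6 among Ursula, Fernando.
Ursula is living and takes 1/6.
Fernando is living and takes 1/6.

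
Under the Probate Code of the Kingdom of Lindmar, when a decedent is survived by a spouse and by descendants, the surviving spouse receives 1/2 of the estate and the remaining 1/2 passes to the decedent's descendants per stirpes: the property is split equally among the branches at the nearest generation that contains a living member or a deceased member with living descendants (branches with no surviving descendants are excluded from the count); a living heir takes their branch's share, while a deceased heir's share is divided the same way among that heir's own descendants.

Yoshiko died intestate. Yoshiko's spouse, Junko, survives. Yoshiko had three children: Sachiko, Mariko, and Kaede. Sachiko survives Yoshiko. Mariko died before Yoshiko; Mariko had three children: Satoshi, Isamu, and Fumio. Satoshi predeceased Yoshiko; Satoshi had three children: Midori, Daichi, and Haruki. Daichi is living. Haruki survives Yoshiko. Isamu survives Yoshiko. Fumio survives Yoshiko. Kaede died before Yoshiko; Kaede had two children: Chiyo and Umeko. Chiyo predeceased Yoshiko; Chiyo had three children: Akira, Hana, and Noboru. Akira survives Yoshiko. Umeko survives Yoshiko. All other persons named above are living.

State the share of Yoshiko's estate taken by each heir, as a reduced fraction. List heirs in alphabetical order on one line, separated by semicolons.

Akira 1/36; Daichi 1/54; Fumio 1/18; Hana 1/36; Haruki 1/54; Isamu 1/18; Junko 1/2; Midori 1/54; Noboru 1/36; Sachiko 1/6; Umeko 1/12

Junko, as surviving spouse, takes 1/2.
The remaining 1/2 passes to Yoshiko's descendants per stirpes.
The 1/2 is divided into 3 equal shares of 1/6 among Sachiko, Mariko, Kaede.
Sachiko is living and takes 1/6.
Mariko predeceased; the 1/6 allotted to Mariko's branch passes to Mariko's issue by representation.
The 1/6 is divided into 3 equal shares of 1/18 among Satoshi, Isamu, Fumio.
Satoshi predeceased; the 1/18 allotted to Satoshi's branch passes to Satoshi's issue by representation.
The 1/18 is divided into 3 equal shares of 1/54 among Midori, Daichi, Haruki.
Midori is living and takes 1/54.
Daichi is living and takes 1/54.
Haruki is living and takes 1/54.
Isamu is living and takes 1/18.
Fumio is living and takes 1/18.
Kaede predeceased; the 1/6 allotted to Kaede's branch passes to Kaede's issue by representation.
The 1/6 is divided into 2 equal shares of 1/12 among Chiyo, Umeko.
Chiyo predeceased; the 1/12 allotted to Chiyo's branch passes to Chiyo's issue by representation.
The 1/12 is divided into 3 equal shares of 1/36 among Akira, Hana, Noboru.
Akira is living and takes 1/36.
Hana is living and takes 1/36.
Noboru is living and takes 1/36.
Umeko is living and takes 1/12.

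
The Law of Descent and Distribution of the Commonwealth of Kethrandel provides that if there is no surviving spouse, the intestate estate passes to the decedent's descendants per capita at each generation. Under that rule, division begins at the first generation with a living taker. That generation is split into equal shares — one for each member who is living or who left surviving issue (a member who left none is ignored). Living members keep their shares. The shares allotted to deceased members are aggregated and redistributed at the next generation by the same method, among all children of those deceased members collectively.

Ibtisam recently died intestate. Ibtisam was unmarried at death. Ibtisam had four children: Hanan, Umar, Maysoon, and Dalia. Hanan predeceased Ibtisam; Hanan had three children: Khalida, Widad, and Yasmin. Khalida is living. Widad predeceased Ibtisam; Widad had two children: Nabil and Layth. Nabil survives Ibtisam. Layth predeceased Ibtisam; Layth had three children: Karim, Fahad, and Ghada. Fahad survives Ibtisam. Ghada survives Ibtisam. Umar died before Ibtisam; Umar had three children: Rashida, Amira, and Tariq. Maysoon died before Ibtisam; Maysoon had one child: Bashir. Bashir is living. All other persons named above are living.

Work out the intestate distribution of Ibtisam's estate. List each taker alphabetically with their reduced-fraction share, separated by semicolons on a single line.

There is no surviving spouse, so the entire estate passes to Ibtisam's descendants per capita at each generation.
At generation 1 (Hanan, Umar, Maysoon, Dalia) there are 4 shares of (1)/4 = 1/4 each.
Living: Dalia — each takes 1/4.
Deceased: Hanan, Umar, and Maysoon. Their combined 3/4 is pooled and carried to generation 2.
At generation 2 (Khalida, Widad, Yasmin, Rashida, Amira, Tariq, Bashir) there are 7 shares of (3/4)/7 = 3/28 each.
Living: Khalida, Yasmin, Rashida, Amira, Tariq, and Bashir — each takes 3/28.
Deceased: Widad. That 3/28 share is carried to generation 3.
At generation 3 (Nabil, Layth) there are 2 shares of (3/28)/2 = 3/56 each.
Living: Nabil — each takes 3/56.
Deceased: Layth. That 3/56 share is carried to generation 4.
At generation 4 (Karim, Fahad, Ghada) there are 3 shares of (3/56)/3 = 1/56 each.
Living: Karim, Fahad, and Ghada — each takes 1/56.

Amira 3/28; Bashir 3/28; Dalia 1/4; Fahad 1/56; Ghada 1/56; Karim 1/56; Khalida 3/28; Nabil 3/56; Rashida 3/28; Tariq 3/28; Yasmin 3/28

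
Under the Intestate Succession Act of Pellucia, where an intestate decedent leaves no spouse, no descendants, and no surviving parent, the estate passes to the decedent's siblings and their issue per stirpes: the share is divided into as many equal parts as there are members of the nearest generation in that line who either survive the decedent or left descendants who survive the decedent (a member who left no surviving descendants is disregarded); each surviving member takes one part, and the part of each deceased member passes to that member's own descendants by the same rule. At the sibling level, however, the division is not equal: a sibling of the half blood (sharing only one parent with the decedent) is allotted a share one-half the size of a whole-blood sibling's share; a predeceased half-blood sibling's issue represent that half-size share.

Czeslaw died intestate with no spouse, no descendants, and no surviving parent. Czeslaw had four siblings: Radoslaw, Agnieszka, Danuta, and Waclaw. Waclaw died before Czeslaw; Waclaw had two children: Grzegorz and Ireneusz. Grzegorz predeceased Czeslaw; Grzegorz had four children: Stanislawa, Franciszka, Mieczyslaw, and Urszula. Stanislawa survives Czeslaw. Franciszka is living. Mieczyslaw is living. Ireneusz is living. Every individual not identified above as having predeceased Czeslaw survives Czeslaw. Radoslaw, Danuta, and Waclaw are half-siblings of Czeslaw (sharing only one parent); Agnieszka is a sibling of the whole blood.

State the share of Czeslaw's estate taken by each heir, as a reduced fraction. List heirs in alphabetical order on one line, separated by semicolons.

No spouse, descendants, or parent survives, so the estate passes to Czeslaw's siblings per stirpes.
Half-blood siblings count for one-half the weight of whole-blood siblings at the initial division.
Dividing 1 in proportion to weights (total weight 5/2): Radoslaw (weight 1/2) → 1/5; Agnieszka (weight 1) → 2/5; Danuta (weight 1/2) → 1/5; Waclaw (weight 1/2) → 1/5.
Radoslaw is living and takes 1/5.
Agnieszka is living and takes 2/5.
Danuta is living and takes 1/5.
Waclaw predeceased; the 1/5 allotted to Waclaw's branch passes to Waclaw's issue by representation.
The 1/5 is divided into 2 equal shares of 1/10 among Grzegorz, Ireneusz.
Grzegorz predeceased; the 1/10 allotted to Grzegorz's branch passes to Grzegorz's issue by representation.
The 1/10 is divided into 4 equal shares of 1/40 among Stanislawa, Franciszka, Mieczyslaw, Urszula.
Stanislawa is living and takes 1/40.
Franciszka is living and takes 1/40.
Mieczyslaw is living and takes 1/40.
Urszula is living and takes 1/40.
Ireneusz is living and takes 1/10.

Agnieszka 2/5; Danuta 1/5; Franciszka 1/40; Ireneusz 1/10; Mieczyslaw 1/40; Radoslaw 1/5; Stanislawa 1/40; Urszula 1/40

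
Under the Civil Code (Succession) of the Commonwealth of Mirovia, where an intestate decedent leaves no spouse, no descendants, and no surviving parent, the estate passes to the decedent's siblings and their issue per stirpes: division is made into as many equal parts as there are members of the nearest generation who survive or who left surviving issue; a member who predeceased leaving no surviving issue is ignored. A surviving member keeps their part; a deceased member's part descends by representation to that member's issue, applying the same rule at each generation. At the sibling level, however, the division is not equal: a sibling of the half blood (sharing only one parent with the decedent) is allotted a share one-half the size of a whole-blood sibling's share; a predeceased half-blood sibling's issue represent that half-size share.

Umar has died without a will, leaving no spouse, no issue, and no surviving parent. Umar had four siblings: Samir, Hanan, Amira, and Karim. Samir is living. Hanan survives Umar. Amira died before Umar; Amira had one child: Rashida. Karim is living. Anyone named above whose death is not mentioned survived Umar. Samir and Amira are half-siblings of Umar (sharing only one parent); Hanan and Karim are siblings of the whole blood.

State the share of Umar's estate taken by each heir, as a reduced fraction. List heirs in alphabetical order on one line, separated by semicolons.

No spouse, descendants, or parent survives, so the estate passes to Umar's siblings per stirpes.
Half-blood siblings count for one-half the weight of whole-blood siblings at the initial division.
Dividing 1 in proportion to weights (total weight 3): Samir (weight 1/2) → 1/6; Hanan (weight 1) → 1/3; Amira (weight 1/2) → 1/6; Karim (weight 1) → 1/3.
Samir is living and takes 1/6.
Hanan is living and takes 1/3.
Amira predeceased; the 1/6 allotted to Amira's branch passes to Amira's issue by representation.
Rashida is the sole taker at this level and receives the full 1/6.
Karim is living and takes 1/3.

Hanan 1/3; Karim 1/3; Rashida 1/6; Samir 1/6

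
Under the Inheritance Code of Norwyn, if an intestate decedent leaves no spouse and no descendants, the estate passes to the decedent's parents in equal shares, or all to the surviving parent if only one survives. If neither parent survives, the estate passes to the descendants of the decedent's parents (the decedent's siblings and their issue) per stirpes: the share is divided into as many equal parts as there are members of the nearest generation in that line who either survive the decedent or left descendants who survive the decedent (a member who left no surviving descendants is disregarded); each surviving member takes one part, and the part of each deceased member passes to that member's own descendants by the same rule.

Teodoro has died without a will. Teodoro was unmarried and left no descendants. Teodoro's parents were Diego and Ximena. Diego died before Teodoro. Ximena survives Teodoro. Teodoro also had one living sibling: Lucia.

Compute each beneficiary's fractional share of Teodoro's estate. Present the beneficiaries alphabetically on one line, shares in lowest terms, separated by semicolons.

Ximena 1

Only one parent, Ximena, survives, so Ximena takes the entire estate. The siblings take nothing because a surviving parent has priority.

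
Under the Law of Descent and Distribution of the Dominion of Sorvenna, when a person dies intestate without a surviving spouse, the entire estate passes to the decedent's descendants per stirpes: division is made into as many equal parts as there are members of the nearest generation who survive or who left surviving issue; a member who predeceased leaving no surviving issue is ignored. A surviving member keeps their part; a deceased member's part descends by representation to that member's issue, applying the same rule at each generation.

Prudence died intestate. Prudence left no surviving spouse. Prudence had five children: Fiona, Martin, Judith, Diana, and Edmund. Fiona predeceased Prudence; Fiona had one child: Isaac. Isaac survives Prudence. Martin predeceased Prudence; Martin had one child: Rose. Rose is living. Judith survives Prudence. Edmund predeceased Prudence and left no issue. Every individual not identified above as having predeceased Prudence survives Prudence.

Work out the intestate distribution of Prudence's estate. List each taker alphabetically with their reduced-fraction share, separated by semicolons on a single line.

There is no surviving spouse, so the entire estate passes to Prudence's descendants per stirpes.
Edmund left no surviving issue, so that branch lapses and is disregarded.
The estate is divided into 4 equal shares of 1/4 among Fiona, Martin, Judith, Diana.
Fiona predeceased; the 1/4 allotted to Fiona's branch passes to Fiona's issue by representation.
Isaac is the sole taker at this level and receives the full 1/4.
Martin predeceased; the 1/4 allotted to Martin's branch passes to Martin's issue by representation.
Rose is the sole taker at this level and receives the full 1/4.
Judith is living and takes 1/4.
Diana is living and takes 1/4.

Diana 1/4; Isaac 1/4; Judith 1/4; Rose 1/4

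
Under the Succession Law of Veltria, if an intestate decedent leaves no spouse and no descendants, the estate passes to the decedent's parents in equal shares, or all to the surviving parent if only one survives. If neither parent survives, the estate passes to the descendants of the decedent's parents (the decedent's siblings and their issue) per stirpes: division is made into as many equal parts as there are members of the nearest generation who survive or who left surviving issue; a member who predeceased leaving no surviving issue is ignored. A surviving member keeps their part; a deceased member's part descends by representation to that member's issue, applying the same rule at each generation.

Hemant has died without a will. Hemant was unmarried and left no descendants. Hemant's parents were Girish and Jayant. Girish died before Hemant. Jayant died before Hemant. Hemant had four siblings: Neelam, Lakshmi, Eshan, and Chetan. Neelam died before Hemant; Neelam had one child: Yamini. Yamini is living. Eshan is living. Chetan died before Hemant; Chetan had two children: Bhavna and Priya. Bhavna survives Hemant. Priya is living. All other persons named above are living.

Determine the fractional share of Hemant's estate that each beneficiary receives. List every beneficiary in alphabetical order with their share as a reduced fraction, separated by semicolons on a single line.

Bhavna 1/8; Eshan 1/4; Lakshmi 1/4; Priya 1/8; Yamini 1/4

Neither parent survives and there are no descendants, so the estate passes to Hemant's siblings and their issue per stirpes.
The estate is divided into 4 equal shares of 1/4 among Neelam, Lakshmi, Eshan, Chetan.
Neelam predeceased; the 1/4 allotted to Neelam's branch passes to Neelam's issue by representation.
Yamini is the sole taker at this level and receives the full 1/4.
Lakshmi is living and takes 1/4.
Eshan is living and takes 1/4.
Chetan predeceased; the 1/4 allotted to Chetan's branch passes to Chetan's issue by representation.
The 1/4 is divided into 2 equal shares of 1/8 among Bhavna, Priya.
Bhavna is living and takes 1/8.
Priya is living and takes 1/8.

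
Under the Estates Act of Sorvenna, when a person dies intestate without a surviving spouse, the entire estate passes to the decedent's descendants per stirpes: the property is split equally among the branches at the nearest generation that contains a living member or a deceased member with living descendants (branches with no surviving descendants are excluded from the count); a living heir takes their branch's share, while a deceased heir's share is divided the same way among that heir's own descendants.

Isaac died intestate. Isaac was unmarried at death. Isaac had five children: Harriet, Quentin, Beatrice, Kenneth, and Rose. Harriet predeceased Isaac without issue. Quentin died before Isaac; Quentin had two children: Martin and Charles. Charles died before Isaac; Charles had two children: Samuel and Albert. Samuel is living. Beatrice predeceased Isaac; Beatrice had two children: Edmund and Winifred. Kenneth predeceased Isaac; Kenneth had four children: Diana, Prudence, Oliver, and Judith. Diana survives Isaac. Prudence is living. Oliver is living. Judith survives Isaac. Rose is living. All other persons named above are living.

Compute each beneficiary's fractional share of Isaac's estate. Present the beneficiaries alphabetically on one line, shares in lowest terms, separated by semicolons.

Albert 1/16; Diana 1/16; Edmund 1/8; Judith 1/16; Martin 1/8; Oliver 1/16; Prudence 1/16; Rose 1/4; Samuel 1/16; Winifred 1/8

There is no surviving spouse, so the entire estate passes to Isaac's descendants per stirpes.
Harriet left no surviving issue, so that branch lapses and is disregarded.
The estate is divided into 4 equal shares of 1/4 among Quentin, Beatrice, Kenneth, Rose.
Quentin predeceased; the 1/4 allotted to Quentin's branch passes to Quentin's issue by representation.
The 1/4 is divided into 2 equal shares of 1/8 among Martin, Charles.
Martin is living and takes 1/8.
Charles predeceased; the 1/8 allotted to Charles's branch passes to Charles's issue by representation.
The 1/8 is divided into 2 equal shares of 1/16 among Samuel, Albert.
Samuel is living and takes 1/16.
Albert is living and takes 1/16.
Beatrice predeceased; the 1/4 allotted to Beatrice's branch passes to Beatrice's issue by representation.
The 1/4 is divided into 2 equal shares of 1/8 among Edmund, Winifred.
Edmund is living and takes 1/8.
Winifred is living and takes 1/8.
Kenneth predeceased; the 1/4 allotted to Kenneth's branch passes to Kenneth's issue by representation.
The 1/4 is divided into 4 equal shares of 1/16 among Diana, Prudence, Oliver, Judith.
Diana is living and takes 1/16.
Prudence is living and takes 1/16.
Oliver is living and takes 1/16.
Judith is living and takes 1/16.
Rose is living and takes 1/4.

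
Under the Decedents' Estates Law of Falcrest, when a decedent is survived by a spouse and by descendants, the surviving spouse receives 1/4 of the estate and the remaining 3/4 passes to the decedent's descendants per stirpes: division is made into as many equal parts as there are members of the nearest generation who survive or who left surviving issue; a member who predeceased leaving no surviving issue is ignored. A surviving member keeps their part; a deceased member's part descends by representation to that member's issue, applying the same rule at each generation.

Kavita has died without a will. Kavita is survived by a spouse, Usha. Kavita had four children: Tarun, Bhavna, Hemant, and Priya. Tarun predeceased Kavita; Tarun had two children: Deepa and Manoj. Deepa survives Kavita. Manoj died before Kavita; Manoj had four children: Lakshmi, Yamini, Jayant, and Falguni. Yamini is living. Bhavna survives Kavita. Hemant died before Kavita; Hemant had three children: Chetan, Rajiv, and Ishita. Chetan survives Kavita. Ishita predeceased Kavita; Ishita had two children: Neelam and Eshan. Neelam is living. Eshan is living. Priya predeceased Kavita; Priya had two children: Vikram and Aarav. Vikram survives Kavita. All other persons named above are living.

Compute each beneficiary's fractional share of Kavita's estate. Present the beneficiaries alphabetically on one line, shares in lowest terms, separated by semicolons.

Usha, as surviving spouse, takes 1/4.
The remaining 3/4 passes to Kavita's descendants per stirpes.
The 3/4 is divided into 4 equal shares of 3/16 among Tarun, Bhavna, Hemant, Priya.
Tarun predeceased; the 3/16 allotted to Tarun's branch passes to Tarun's issue by representation.
The 3/16 is divided into 2 equal shares of 3/32 among Deepa, Manoj.
Deepa is living and takes 3/32.
Manoj predeceased; the 3/32 allotted to Manoj's branch passes to Manoj's issue by representation.
The 3/32 is divided into 4 equal shares of 3/128 among Lakshmi, Yamini, Jayant, Falguni.
Lakshmi is living and takes 3/128.
Yamini is living and takes 3/128.
Jayant is living and takes 3/128.
Falguni is living and takes 3/128.
Bhavna is living and takes 3/16.
Hemant predeceased; the 3/16 allotted to Hemant's branch passes to Hemant's issue by representation.
The 3/16 is divided into 3 equal shares of 1/16 among Chetan, Rajiv, Ishita.
Chetan is living and takes 1/16.
Rajiv is living and takes 1/16.
Ishita predeceased; the 1/16 allotted to Ishita's branch passes to Ishita's issue by representation.
The 1/16 is divided into 2 equal shares of 1/32 among Neelam, Eshan.
Neelam is living and takes 1/32.
Eshan is living and takes 1/32.
Priya predeceased; the 3/16 allotted to Priya's branch passes to Priya's issue by representation.
The 3/16 is divided into 2 equal shares of 3/32 among Vikram, Aarav.
Vikram is living and takes 3/32.
Aarav is living and takes 3/32.

Aarav 3/32; Bhavna 3/16; Chetan 1/16; Deepa 3/32; Eshan 1/32; Falguni 3/128; Jayant 3/128; Lakshmi 3/128; Neelam 1/32; Rajiv 1/16; Usha 1/4; Vikram 3/32; Yamini 3/128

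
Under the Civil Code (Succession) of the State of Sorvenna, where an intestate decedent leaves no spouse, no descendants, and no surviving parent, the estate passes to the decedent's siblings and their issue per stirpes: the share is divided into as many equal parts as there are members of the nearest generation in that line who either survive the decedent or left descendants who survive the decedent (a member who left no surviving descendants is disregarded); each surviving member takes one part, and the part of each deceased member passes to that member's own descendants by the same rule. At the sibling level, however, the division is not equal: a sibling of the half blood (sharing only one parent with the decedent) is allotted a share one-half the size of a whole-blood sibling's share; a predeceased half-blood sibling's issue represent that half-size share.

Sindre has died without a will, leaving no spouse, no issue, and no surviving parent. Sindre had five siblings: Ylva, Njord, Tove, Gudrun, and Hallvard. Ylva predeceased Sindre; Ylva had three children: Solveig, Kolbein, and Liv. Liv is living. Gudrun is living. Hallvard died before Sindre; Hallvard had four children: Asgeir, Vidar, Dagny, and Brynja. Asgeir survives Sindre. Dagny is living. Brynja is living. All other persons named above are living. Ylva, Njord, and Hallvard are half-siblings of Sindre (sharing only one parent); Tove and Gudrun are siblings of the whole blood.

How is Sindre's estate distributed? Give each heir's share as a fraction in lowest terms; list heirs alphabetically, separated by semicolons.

Asgeir 1/28; Brynja 1/28; Dagny 1/28; Gudrun 2/7; Kolbein 1/21; Liv 1/21; Njord 1/7; Solveig 1/21; Tove 2/7; Vidar 1/28

No spouse, descendants, or parent survives, so the estate passes to Sindre's siblings per stirpes.
Half-blood siblings count for one-half the weight of whole-blood siblings at the initial division.
Dividing 1 in proportion to weights (total weight 7/2): Ylva (weight 1/2) → 1/7; Njord (weight 1/2) → 1/7; Tove (weight 1) → 2/7; Gudrun (weight 1) → 2/7; Hallvard (weight 1/2) → 1/7.
Ylva predeceased; the 1/7 allotted to Ylva's branch passes to Ylva's issue by representation.
The 1/7 is divided into 3 equal shares of 1/21 among Solveig, Kolbein, Liv.
Solveig is living and takes 1/21.
Kolbein is living and takes 1/21.
Liv is living and takes 1/21.
Njord is living and takes 1/7.
Tove is living and takes 2/7.
Gudrun is living and takes 2/7.
Hallvard predeceased; the 1/7 allotted to Hallvard's branch passes to Hallvard's issue by representation.
The 1/7 is divided into 4 equal shares of 1/28 among Asgeir, Vidar, Dagny, Brynja.
Asgeir is living and takes 1/28.
Vidar is living and takes 1/28.
Dagny is living and takes 1/28.
Brynja is living and takes 1/28.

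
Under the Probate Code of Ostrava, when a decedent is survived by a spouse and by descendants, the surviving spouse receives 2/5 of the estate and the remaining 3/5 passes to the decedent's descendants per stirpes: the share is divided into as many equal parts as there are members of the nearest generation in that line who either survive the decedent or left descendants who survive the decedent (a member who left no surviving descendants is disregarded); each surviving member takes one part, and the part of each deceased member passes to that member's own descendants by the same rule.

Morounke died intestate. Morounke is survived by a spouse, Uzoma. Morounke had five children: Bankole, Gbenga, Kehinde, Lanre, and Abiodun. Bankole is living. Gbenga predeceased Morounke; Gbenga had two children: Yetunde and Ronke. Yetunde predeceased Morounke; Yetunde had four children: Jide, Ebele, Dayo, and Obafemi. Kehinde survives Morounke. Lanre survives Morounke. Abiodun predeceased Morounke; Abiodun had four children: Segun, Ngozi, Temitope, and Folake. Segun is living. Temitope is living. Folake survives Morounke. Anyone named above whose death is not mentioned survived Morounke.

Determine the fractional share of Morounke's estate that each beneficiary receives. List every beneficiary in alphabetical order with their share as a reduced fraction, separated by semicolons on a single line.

Bankole 3/25; Dayo 3/200; Ebele 3/200; Folake 3/100; Jide 3/200; Kehinde 3/25; Lanre 3/25; Ngozi 3/100; Obafemi 3/200; Ronke 3/50; Segun 3/100; Temitope 3/100; Uzoma 2/5

Uzoma, as surviving spouse, takes 2/5.
The remaining 3/5 passes to Morounke's descendants per stirpes.
The 3/5 is divided into 5 equal shares of 3/25 among Bankole, Gbenga, Kehinde, Lanre, Abiodun.
Bankole is living and takes 3/25.
Gbenga predeceased; the 3/25 allotted to Gbenga's branch passes to Gbenga's issue by representation.
The 3/25 is divided into 2 equal shares of 3/50 among Yetunde, Ronke.
Yetunde predeceased; the 3/50 allotted to Yetunde's branch passes to Yetunde's issue by representation.
The 3/50 is divided into 4 equal shares of 3/200 among Jide, Ebele, Dayo, Obafemi.
Jide is living and takes 3/200.
Ebele is living and takes 3/200.
Dayo is living and takes 3/200.
Obafemi is living and takes 3/200.
Ronke is living and takes 3/50.
Kehinde is living and takes 3/25.
Lanre is living and takes 3/25.
Abiodun predeceased; the 3/25 allotted to Abiodun's branch passes to Abiodun's issue by representation.
The 3/25 is divided into 4 equal shares of 3/100 among Segun, Ngozi, Temitope, Folake.
Segun is living and takes 3/100.
Ngozi is living and takes 3/100.
Temitope is living and takes 3/100.
Folake is living and takes 3/100.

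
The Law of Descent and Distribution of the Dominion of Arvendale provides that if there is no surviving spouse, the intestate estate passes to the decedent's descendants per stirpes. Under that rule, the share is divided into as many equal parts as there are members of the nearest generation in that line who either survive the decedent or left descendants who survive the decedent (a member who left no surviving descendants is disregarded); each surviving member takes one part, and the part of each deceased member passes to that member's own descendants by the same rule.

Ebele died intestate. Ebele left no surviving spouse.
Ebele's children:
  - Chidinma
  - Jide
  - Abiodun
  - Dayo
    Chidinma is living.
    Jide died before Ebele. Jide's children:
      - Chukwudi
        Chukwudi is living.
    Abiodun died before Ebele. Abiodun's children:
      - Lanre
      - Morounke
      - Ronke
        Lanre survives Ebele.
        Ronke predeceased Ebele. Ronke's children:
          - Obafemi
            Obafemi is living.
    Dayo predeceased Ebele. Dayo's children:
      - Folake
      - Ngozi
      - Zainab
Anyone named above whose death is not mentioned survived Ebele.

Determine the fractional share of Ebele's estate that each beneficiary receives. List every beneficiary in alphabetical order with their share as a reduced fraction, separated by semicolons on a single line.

Chidinma 1/4; Chukwudi 1/4; Folake 1/12; Lanre 1/12; Morounke 1/12; Ngozi 1/12; Obafemi 1/12; Zainab 1/12

There is no surviving spouse, so the entire estate passes to Ebele's descendants per stirpes.
The estate is divided into 4 equal shares of 1/4 among Chidinma, Jide, Abiodun, Dayo.
Chidinma is living and takes 1/4.
Jide predeceased; the 1/4 allotted to Jide's branch passes to Jide's issue by representation.
Chukwudi is the sole taker at this level and receives the full 1/4.
Abiodun predeceased; the 1/4 allotted to Abiodun's branch passes to Abiodun's issue by representation.
The 1/4 is divided into 3 equal shares of 1/12 among Lanre, Morounke, Ronke.
Lanre is living and takes 1/12.
Morounke is living and takes 1/12.
Ronke predeceased; the 1/12 allotted to Ronke's branch passes to Ronke's issue by representation.
Obafemi is the sole taker at this level and receives the full 1/12.
Dayo predeceased; the 1/4 allotted to Dayo's branch passes to Dayo's issue by representation.
The 1/4 is divided into 3 equal shares of 1/12 among Folake, Ngozi, Zainab.
Folake is living and takes 1/12.
Ngozi is living and takes 1/12.
Zainab is living and takes 1/12.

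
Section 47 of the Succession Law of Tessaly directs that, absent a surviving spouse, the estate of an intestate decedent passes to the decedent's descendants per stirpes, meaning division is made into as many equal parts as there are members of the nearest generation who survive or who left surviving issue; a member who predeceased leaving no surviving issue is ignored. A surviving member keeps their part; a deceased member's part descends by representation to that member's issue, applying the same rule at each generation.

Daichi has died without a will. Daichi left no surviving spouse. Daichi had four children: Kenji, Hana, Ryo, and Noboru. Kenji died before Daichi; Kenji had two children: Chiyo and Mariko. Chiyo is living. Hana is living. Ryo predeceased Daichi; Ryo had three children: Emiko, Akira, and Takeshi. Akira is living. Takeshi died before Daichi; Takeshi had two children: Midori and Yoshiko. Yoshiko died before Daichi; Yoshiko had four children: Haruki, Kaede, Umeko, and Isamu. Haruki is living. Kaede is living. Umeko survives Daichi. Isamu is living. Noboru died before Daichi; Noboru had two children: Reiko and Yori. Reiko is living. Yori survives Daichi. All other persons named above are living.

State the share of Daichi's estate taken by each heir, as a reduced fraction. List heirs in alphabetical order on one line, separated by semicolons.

Akira 1/12; Chiyo 1/8; Emiko 1/12; Hana 1/4; Haruki 1/96; Isamu 1/96; Kaede 1/96; Mariko 1/8; Midori 1/24; Reiko 1/8; Umeko 1/96; Yori 1/8

There is no surviving spouse, so the entire estate passes to Daichi's descendants per stirpes.
The estate is divided into 4 equal shares of 1/4 among Kenji, Hana, Ryo, Noboru.
Kenji predeceased; the 1/4 allotted to Kenji's branch passes to Kenji's issue by representation.
The 1/4 is divided into 2 equal shares of 1/8 among Chiyo, Mariko.
Chiyo is living and takes 1/8.
Mariko is living and takes 1/8.
Hana is living and takes 1/4.
Ryo predeceased; the 1/4 allotted to Ryo's branch passes to Ryo's issue by representation.
The 1/4 is divided into 3 equal shares of 1/12 among Emiko, Akira, Takeshi.
Emiko is living and takes 1/12.
Akira is living and takes 1/12.
Takeshi predeceased; the 1/12 allotted to Takeshi's branch passes to Takeshi's issue by representation.
The 1/12 is divided into 2 equal shares of 1/24 among Midori, Yoshiko.
Midori is living and takes 1/24.
Yoshiko predeceased; the 1/24 allotted to Yoshiko's branch passes to Yoshiko's issue by representation.
The 1/24 is divided into 4 equal shares of 1/96 among Haruki, Kaede, Umeko, Isamu.
Haruki is living and takes 1/96.
Kaede is living and takes 1/96.
Umeko is living and takes 1/96.
Isamu is living and takes 1/96.
Noboru predeceased; the 1/4 allotted to Noboru's branch passes to Noboru's issue by representation.
The 1/4 is divided into 2 equal shares of 1/8 among Reiko, Yori.
Reiko is living and takes 1/8.
Yori is living and takes 1/8.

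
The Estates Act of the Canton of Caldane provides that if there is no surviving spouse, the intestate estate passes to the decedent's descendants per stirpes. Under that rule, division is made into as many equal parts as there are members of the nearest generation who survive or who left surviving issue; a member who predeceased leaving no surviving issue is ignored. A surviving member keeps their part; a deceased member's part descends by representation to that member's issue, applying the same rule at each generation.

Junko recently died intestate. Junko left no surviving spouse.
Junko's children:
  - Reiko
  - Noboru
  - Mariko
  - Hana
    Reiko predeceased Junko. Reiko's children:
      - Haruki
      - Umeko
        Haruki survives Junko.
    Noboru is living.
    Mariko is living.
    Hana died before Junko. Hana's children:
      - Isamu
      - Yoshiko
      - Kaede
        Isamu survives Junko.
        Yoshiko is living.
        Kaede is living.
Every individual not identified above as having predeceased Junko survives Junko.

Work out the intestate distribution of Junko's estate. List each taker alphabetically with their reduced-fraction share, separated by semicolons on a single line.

There is no surviving spouse, so the entire estate passes to Junko's descendants per stirpes.
The estate is divided into 4 equal shares of 1/4 among Reiko, Noboru, Mariko, Hana.
Reiko predeceased; the 1/4 allotted to Reiko's branch passes to Reiko's issue by representation.
The 1/4 is divided into 2 equal shares of 1/8 among Haruki, Umeko.
Haruki is living and takes 1/8.
Umeko is living and takes 1/8.
Noboru is living and takes 1/4.
Mariko is living and takes 1/4.
Hana predeceased; the 1/4 allotted to Hana's branch passes to Hana's issue by representation.
The 1/4 is divided into 3 equal shares of 1/12 among Isamu, Yoshiko, Kaede.
Isamu is living and takes 1/12.
Yoshiko is living and takes 1/12.
Kaede is living and takes 1/12.

Haruki 1/8; Isamu 1/12; Kaede 1/12; Mariko 1/4; Noboru 1/4; Umeko 1/8; Yoshiko 1/12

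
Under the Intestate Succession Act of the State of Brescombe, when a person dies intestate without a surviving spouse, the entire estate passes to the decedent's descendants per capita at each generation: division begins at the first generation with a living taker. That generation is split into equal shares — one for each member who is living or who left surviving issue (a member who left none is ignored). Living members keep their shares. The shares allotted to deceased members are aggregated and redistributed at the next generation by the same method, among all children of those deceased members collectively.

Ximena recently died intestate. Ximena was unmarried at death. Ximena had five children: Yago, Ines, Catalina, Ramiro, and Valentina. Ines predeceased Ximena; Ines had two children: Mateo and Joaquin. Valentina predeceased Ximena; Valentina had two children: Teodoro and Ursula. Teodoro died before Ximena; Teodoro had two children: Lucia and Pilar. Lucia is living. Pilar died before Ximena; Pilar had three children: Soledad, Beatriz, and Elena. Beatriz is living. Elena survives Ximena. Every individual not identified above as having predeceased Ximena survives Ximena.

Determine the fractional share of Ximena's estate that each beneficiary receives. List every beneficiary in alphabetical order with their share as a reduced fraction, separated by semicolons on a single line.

There is no surviving spouse, so the entire estate passes to Ximena's descendants per capita at each generation.
At generation 1 (Yago, Ines, Catalina, Ramiro, Valentina) there are 5 shares of (1)/5 = 1/5 each.
Living: Yago, Catalina, and Ramiro — each takes 1/5.
Deceased: Ines and Valentina. Their combined 2/5 is pooled and carried to generation 2.
At generation 2 (Mateo, Joaquin, Teodoro, Ursula) there are 4 shares of (2/5)/4 = 1/10 each.
Living: Mateo, Joaquin, and Ursula — each takes 1/10.
Deceased: Teodoro. That 1/10 share is carried to generation 3.
At generation 3 (Lucia, Pilar) there are 2 shares of (1/10)/2 = 1/20 each.
Living: Lucia — each takes 1/20.
Deceased: Pilar. That 1/20 share is carried to generation 4.
At generation 4 (Soledad, Beatriz, Elena) there are 3 shares of (1/20)/3 = 1/60 each.
Living: Soledad, Beatriz, and Elena — each takes 1/60.

Beatriz 1/60; Catalina 1/5; Elena 1/60; Joaquin 1/10; Lucia 1/20; Mateo 1/10; Ramiro 1/5; Soledad 1/60; Ursula 1/10; Yago 1/5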